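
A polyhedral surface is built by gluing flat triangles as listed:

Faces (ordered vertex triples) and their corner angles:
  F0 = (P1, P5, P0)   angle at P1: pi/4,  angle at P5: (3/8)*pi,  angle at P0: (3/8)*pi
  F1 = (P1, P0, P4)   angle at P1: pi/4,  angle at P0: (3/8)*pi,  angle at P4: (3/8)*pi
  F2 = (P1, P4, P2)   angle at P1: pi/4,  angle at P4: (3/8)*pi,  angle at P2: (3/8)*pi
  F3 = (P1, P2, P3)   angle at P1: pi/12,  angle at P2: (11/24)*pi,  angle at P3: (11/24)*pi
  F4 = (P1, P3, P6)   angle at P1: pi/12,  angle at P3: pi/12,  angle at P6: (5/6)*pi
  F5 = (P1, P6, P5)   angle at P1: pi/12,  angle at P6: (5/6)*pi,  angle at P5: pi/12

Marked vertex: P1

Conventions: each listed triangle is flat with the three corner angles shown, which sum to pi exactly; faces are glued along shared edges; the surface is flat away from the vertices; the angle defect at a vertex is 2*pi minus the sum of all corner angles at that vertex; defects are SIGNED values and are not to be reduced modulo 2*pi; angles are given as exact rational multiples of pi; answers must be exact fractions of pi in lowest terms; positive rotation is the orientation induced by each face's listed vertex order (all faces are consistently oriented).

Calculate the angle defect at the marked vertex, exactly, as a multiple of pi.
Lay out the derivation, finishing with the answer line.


Sum of corner angles at P1: pi
defect = 2*pi - pi

Answer: defect(P1) = pi


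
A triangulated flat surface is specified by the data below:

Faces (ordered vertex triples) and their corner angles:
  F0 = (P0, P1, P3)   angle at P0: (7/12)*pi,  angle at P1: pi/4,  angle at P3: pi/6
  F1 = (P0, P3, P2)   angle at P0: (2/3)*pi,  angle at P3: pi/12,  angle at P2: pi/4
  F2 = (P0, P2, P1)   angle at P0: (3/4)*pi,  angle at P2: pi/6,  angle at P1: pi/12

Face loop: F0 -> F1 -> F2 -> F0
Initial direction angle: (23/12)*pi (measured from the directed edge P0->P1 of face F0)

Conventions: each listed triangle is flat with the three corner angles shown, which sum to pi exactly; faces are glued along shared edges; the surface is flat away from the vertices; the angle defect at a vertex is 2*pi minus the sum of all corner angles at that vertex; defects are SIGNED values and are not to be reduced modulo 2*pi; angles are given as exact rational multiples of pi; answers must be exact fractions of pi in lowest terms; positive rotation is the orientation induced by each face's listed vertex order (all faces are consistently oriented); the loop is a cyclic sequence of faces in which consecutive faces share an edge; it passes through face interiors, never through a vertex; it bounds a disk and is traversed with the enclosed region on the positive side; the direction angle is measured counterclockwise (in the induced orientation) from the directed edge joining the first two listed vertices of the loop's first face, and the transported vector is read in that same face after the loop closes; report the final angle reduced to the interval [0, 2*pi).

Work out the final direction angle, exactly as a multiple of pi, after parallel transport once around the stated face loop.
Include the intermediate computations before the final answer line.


enclosed vertex P0: corner angles sum to 2*pi, defect = 2*pi - 2*pi = 0
summing the enclosed defects onto the initial angle, mod 2*pi in the induced orientation:
final angle = (23/12)*pi + 0 = (23/12)*pi (mod 2*pi)

Answer: final direction angle = (23/12)*pi


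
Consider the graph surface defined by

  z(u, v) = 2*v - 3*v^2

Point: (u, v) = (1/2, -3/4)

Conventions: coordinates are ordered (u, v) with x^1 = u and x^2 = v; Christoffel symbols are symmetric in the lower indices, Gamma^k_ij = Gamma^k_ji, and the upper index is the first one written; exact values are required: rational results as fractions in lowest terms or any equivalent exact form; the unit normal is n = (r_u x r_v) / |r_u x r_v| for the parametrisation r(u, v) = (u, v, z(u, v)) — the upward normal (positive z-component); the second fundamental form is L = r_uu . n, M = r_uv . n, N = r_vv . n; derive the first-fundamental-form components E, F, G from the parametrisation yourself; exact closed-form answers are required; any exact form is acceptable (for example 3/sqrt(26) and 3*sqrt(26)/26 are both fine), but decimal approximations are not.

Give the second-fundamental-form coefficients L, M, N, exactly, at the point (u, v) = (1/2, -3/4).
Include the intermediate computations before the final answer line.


z_u = 0, z_v = 13/2, z_uu = 0, z_uv = 0, z_vv = -6
E = 1, F = 0, G = 173/4; answer radicand W^2 = 173/4
unnormalised second-form numerators: l = 0, m = 0, n = -6; L = l/sqrt(173/4), and similarly M = m/sqrt(W^2), N = n/sqrt(W^2)

Answer: L = 0, M = 0, N = -12*sqrt(173)/173


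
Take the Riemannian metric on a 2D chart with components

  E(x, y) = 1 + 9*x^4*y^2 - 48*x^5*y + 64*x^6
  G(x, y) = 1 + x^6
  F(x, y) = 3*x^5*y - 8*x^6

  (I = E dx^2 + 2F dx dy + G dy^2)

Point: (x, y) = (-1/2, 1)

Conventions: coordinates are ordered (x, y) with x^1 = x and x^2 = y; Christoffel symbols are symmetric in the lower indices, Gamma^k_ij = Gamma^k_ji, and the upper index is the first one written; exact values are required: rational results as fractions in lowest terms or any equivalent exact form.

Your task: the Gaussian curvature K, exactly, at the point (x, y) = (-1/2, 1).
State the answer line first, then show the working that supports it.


Answer: K = -256/7569

E = 65/16, F = -7/32, G = 65/64, EG - F^2 = 261/64 at the point
E_x = -63/2, E_y = 21/8, F_x = 39/16, F_y = -3/32, G_x = -3/16, G_y = 0
E_yy = 9/8, F_xy = 15/16, G_xx = 15/8
Brioschi: K = (det M1 - det M2) / (EG - F^2)^2 with the standard first/second-derivative matrices M1, M2.
M1 = [[-E_yy/2 + F_xy - G_xx/2, E_x/2, F_x - E_y/2], [F_y - G_x/2, E, F], [G_y/2, F, G]] = [[-9/16, -63/4, 9/8], [0, 65/16, -7/32], [0, -7/32, 65/64]]; det M1 = -2349/1024
M2 = [[0, E_y/2, G_x/2], [E_y/2, E, F], [G_x/2, F, G]] = [[0, 21/16, -3/32], [21/16, 65/16, -7/32], [-3/32, -7/32, 65/64]]; det M2 = -1773/1024
det M1 - det M2 = -9/16; K = -9/16 / (261/64)^2 = -256/7569


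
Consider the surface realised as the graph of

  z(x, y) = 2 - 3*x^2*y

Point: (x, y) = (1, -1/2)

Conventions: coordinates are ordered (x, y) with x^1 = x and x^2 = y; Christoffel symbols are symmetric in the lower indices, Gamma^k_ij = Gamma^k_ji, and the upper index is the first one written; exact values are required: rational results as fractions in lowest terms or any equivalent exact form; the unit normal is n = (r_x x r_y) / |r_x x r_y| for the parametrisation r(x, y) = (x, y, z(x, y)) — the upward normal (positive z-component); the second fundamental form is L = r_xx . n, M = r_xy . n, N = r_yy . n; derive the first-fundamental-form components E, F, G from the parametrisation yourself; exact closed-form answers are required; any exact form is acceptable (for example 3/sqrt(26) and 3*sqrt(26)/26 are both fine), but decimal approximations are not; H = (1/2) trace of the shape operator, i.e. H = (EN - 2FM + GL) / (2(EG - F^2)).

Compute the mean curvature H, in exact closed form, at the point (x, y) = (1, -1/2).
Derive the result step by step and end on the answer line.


z_x = 3, z_y = -3, z_xx = 3, z_xy = -6, z_yy = 0
E = 10, F = -9, G = 10; answer radicand W^2 = 19
unnormalised second-form numerators: l = 3, m = -6, n = 0; L = l/sqrt(19), and similarly M = m/sqrt(W^2), N = n/sqrt(W^2)
H = (E*n - 2*F*m + G*l) / (2*(EG - F^2)*sqrt(W^2)); E*n - 2*F*m + G*l = -78, EG - F^2 = 19, so H = (-39/19)/sqrt(19)

Answer: H = -39*sqrt(19)/361


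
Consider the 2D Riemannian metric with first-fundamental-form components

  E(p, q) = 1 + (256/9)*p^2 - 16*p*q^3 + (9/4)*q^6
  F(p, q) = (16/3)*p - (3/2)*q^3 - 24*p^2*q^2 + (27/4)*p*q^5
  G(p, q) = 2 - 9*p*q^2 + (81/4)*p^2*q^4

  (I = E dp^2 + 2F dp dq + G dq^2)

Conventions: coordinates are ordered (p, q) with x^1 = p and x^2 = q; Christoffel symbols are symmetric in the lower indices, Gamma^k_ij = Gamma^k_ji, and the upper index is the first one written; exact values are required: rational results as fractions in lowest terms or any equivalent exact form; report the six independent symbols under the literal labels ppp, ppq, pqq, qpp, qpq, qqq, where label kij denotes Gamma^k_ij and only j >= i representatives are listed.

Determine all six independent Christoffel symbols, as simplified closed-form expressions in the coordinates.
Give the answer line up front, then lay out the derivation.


Answer: Gamma_ppp = (1024*p - 288*q^3)/(729*p^2*q^4 + 1024*p^2 - 576*p*q^3 - 324*p*q^2 + 81*q^6 + 72), Gamma_ppq = (-864*p*q^2 + 243*q^5)/(729*p^2*q^4 + 1024*p^2 - 576*p*q^3 - 324*p*q^2 + 81*q^6 + 72), Gamma_pqq = (-1728*p^2*q + 486*p*q^4)/(729*p^2*q^4 + 1024*p^2 - 576*p*q^3 - 324*p*q^2 + 81*q^6 + 72), Gamma_qpp = (-864*p*q^2 + 192)/(729*p^2*q^4 + 1024*p^2 - 576*p*q^3 - 324*p*q^2 + 81*q^6 + 72), Gamma_qpq = (729*p*q^4 - 162*q^2)/(729*p^2*q^4 + 1024*p^2 - 576*p*q^3 - 324*p*q^2 + 81*q^6 + 72), Gamma_qqq = (1458*p^2*q^3 - 324*p*q)/(729*p^2*q^4 + 1024*p^2 - 576*p*q^3 - 324*p*q^2 + 81*q^6 + 72)

E = 1 + (256/9)*p^2 - 16*p*q^3 + (9/4)*q^6; F = (16/3)*p - (3/2)*q^3 - 24*p^2*q^2 + (27/4)*p*q^5; G = 2 - 9*p*q^2 + (81/4)*p^2*q^4
Gamma^k_ij = (1/2) g^{kl} (d_i g_jl + d_j g_il - d_l g_ij), with g^inv = (1/(EG-F^2)) [[G, -F], [-F, E]]
first partials: E_p = (512/9)*p - 16*q^3, E_q = -48*p*q^2 + (27/2)*q^5, F_p = 16/3 - 48*p*q^2 + (27/4)*q^5, F_q = -(9/2)*q^2 - 48*p^2*q + (135/4)*p*q^4, G_p = -9*q^2 + (81/2)*p*q^4, G_q = -18*p*q + 81*p^2*q^3
D = EG - F^2 = 2 + (256/9)*p^2 - 9*p*q^2 - 16*p*q^3 + (9/4)*q^6 + (81/4)*p^2*q^4
expanded: Gamma^p_pp = (G E_p - 2F F_p + F E_q)/(2D), Gamma^p_pq = (G E_q - F G_p)/(2D), Gamma^p_qq = (2G F_q - G G_p - F G_q)/(2D), Gamma^q_pp = (2E F_p - E E_q - F E_p)/(2D), Gamma^q_pq = (E G_p - F E_q)/(2D), Gamma^q_qq = (E G_q - 2F F_q + F G_p)/(2D); substitute and cancel common factors


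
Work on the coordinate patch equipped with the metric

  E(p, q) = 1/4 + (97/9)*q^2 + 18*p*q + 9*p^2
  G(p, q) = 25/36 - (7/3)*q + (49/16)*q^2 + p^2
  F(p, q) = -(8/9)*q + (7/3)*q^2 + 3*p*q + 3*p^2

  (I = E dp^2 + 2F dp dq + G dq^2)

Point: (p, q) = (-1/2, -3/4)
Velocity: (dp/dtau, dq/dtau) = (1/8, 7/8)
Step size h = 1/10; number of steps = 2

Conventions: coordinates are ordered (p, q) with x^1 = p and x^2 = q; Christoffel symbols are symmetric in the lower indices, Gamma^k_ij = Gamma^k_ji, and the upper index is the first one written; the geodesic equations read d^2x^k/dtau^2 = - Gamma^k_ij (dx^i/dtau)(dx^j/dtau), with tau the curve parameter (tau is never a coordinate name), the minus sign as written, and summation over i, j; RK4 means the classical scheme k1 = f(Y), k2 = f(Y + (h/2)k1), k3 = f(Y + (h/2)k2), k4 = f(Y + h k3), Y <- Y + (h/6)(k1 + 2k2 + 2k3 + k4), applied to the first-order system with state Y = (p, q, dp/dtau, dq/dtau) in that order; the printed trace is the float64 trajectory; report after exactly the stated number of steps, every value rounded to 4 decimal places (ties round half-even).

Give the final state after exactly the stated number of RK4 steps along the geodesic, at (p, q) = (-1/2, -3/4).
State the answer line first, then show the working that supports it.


Answer: p = -0.4648, q = -0.5710, dp/dtau = 0.2414, dq/dtau = 0.9069

f(Y) = (dp/dtau, dq/dtau, -Gamma^p_ij Y'^i Y'^j, -Gamma^q_ij Y'^i Y'^j) with the Gammas evaluated at the stage position; h = 0.100000; intermediate values shown to 6 dp
step 0: p = -0.5000, q = -0.7500, dp/dtau = 0.1250, dq/dtau = 0.8750
step 1:
  k1: at (p, q) = (-0.500000, -0.750000), (dp/dtau, dq/dtau) = (0.125000, 0.875000); Gamma_ppp = -1.476941, Gamma_ppq = -1.016530, Gamma_pqq = -0.198063, Gamma_qpp = 2.948928, Gamma_qpq = 0.773783, Gamma_qqq = -0.611300; k1 = (0.125000, 0.875000, 0.397085, 0.252685)
  k2: at (p, q) = (-0.493750, -0.706250), (dp/dtau, dq/dtau) = (0.144854, 0.887634); Gamma_ppp = -1.531899, Gamma_ppq = -1.057006, Gamma_pqq = -0.207583, Gamma_qpp = 3.024494, Gamma_qpq = 0.797053, Gamma_qqq = -0.629281; k2 = (0.144854, 0.887634, 0.467511, 0.227379)
  k3: at (p, q) = (-0.492757, -0.705618), (dp/dtau, dq/dtau) = (0.148376, 0.886369); Gamma_ppp = -1.532881, Gamma_ppq = -1.058161, Gamma_pqq = -0.208075, Gamma_qpp = 3.024027, Gamma_qpq = 0.797084, Gamma_qqq = -0.629614; k3 = (0.148376, 0.886369, 0.475550, 0.218423)
  k4: at (p, q) = (-0.485162, -0.661363), (dp/dtau, dq/dtau) = (0.172555, 0.896842); Gamma_ppp = -1.592591, Gamma_ppq = -1.103199, Gamma_pqq = -0.219265, Gamma_qpp = 3.099952, Gamma_qpq = 0.821046, Gamma_qqq = -0.648781; k4 = (0.172555, 0.896842, 0.565230, 0.175409)
  Y <- Y + (h/6)(k1 + 2k2 + 2k3 + k4): p = -0.4853, q = -0.6613, dp/dtau = 0.1725, dq/dtau = 0.8970
step 2:
  k1: at (p, q) = (-0.485266, -0.661336), (dp/dtau, dq/dtau) = (0.172474, 0.896995); Gamma_ppp = -1.592608, Gamma_ppq = -1.103155, Gamma_pqq = -0.219226, Gamma_qpp = 3.100202, Gamma_qpq = 0.821102, Gamma_qqq = -0.648784; k1 = (0.172474, 0.896995, 0.565099, 0.175727)
  k2: at (p, q) = (-0.476643, -0.616486), (dp/dtau, dq/dtau) = (0.200729, 0.905781); Gamma_ppp = -1.657617, Gamma_ppq = -1.153226, Gamma_pqq = -0.232265, Gamma_qpp = 3.176530, Gamma_qpq = 0.845793, Gamma_qqq = -0.669223; k2 = (0.200729, 0.905781, 0.676699, 0.113509)
  k3: at (p, q) = (-0.475230, -0.616047), (dp/dtau, dq/dtau) = (0.206309, 0.902670); Gamma_ppp = -1.658575, Gamma_ppq = -1.154704, Gamma_pqq = -0.233020, Gamma_qpp = 3.174600, Gamma_qpq = 0.845492, Gamma_qqq = -0.669554; k3 = (0.206309, 0.902670, 0.690541, 0.095530)
  k4: at (p, q) = (-0.464636, -0.571069), (dp/dtau, dq/dtau) = (0.241528, 0.906548); Gamma_ppp = -1.729120, Gamma_ppq = -1.210995, Gamma_pqq = -0.248787, Gamma_qpp = 3.246991, Gamma_qpq = 0.869910, Gamma_qqq = -0.691270; k4 = (0.241528, 0.906548, 0.835641, -0.002256)
  Y <- Y + (h/6)(k1 + 2k2 + 2k3 + k4): p = -0.4648, q = -0.5710, dp/dtau = 0.2414, dq/dtau = 0.9069


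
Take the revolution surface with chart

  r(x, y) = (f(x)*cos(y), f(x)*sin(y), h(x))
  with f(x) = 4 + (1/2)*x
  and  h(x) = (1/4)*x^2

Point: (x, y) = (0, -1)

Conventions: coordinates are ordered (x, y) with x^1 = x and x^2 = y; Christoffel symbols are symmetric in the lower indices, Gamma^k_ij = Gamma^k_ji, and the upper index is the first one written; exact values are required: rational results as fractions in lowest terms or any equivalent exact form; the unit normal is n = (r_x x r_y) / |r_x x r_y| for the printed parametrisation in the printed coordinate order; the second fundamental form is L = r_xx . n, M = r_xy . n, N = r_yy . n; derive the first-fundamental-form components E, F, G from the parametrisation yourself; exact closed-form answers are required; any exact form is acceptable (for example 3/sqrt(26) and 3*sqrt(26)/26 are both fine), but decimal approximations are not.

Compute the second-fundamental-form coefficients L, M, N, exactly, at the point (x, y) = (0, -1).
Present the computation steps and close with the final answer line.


f = 4, f' = 1/2, f'' = 0, h' = 0, h'' = 1/2
E = 1/4, F = 0, G = 16; answer radicand W^2 = 1/4
unnormalised second-form numerators: l = 1/4, m = 0, n = 0; L = l/sqrt(1/4), and similarly M = m/sqrt(W^2), N = n/sqrt(W^2)

Answer: L = 1/2, M = 0, N = 0


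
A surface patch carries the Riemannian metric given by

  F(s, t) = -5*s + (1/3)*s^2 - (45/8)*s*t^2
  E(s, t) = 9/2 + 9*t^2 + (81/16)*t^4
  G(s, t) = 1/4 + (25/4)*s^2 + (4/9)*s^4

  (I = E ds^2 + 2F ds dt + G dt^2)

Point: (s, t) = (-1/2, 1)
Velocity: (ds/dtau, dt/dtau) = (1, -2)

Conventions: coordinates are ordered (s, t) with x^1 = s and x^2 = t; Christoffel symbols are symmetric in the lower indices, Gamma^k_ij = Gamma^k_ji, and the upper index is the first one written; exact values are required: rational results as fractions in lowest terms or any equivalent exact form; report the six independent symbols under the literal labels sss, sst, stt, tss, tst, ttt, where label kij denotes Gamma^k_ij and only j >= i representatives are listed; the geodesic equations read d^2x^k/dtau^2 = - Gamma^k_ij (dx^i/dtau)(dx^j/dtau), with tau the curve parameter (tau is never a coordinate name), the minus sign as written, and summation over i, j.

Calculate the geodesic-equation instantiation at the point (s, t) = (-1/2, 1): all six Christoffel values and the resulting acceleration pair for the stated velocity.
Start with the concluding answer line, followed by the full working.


Answer: Gamma_sss = 93499/2906, Gamma_sst = 90991/8718, Gamma_stt = 84535/26154, Gamma_tss = -321651/2906, Gamma_tst = -94041/2906, Gamma_ttt = -82621/8718; accelerations (d^2s/dtau^2, d^2t/dtau^2) = (-87739/26154, 166945/8718)

E = 297/16, F = 259/48, G = 265/144 at the point
E_s = 0, E_t = 153/4, F_s = -263/24, F_t = 45/8, G_s = -233/36, G_t = 0
EG - F^2 = 1453/288;  g^inv = (288/1453) * [[265/144, -259/48], [-259/48, 297/16]]
first-kind symbols [ij,l] = (1/2)(d_i g_jl + d_j g_il - d_l g_ij): [ss,s] = E_s/2 = 0, [ss,t] = F_s - E_t/2 = -361/12, [st,s] = E_t/2 = 153/8, [st,t] = G_s/2 = -233/72, [tt,s] = F_t - G_s/2 = 319/36, [tt,t] = G_t/2 = 0
Gamma^s_ij = (G*[ij,s] - F*[ij,t])/(EG - F^2), Gamma^t_ij = (E*[ij,t] - F*[ij,s])/(EG - F^2)
Gamma_sss = 93499/2906, Gamma_sst = 90991/8718, Gamma_stt = 84535/26154, Gamma_tss = -321651/2906, Gamma_tst = -94041/2906, Gamma_ttt = -82621/8718
d^2s/dtau^2 = -(Gamma_sss*(1)^2 + 2*Gamma_sst*(1)*(-2) + Gamma_stt*(-2)^2) = -87739/26154
d^2t/dtau^2 = -(Gamma_tss*(1)^2 + 2*Gamma_tst*(1)*(-2) + Gamma_ttt*(-2)^2) = 166945/8718


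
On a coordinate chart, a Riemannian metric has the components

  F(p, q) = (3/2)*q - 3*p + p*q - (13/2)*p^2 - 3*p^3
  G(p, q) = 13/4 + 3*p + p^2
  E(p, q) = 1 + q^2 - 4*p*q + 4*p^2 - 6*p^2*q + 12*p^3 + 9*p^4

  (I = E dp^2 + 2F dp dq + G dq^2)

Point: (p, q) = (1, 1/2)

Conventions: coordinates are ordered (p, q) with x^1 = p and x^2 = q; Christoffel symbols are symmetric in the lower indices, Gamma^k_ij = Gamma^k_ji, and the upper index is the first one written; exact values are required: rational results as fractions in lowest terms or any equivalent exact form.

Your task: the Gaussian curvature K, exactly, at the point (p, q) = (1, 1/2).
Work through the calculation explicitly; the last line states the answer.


E = 85/4, F = -45/4, G = 29/4, EG - F^2 = 55/2 at the point
E_p = 72, E_q = -9, F_p = -49/2, F_q = 5/2, G_p = 5, G_q = 0
E_qq = 2, F_pq = 1, G_pp = 2
Compute both Brioschi determinants and normalise by (EG - F^2)^2.
M1 = [[-E_qq/2 + F_pq - G_pp/2, E_p/2, F_p - E_q/2], [F_q - G_p/2, E, F], [G_q/2, F, G]] = [[-1, 36, -20], [0, 85/4, -45/4], [0, -45/4, 29/4]]; det M1 = -55/2
M2 = [[0, E_q/2, G_p/2], [E_q/2, E, F], [G_p/2, F, G]] = [[0, -9/2, 5/2], [-9/2, 85/4, -45/4], [5/2, -45/4, 29/4]]; det M2 = -53/2
det M1 - det M2 = -1; K = -1 / (55/2)^2 = -4/3025

Answer: K = -4/3025


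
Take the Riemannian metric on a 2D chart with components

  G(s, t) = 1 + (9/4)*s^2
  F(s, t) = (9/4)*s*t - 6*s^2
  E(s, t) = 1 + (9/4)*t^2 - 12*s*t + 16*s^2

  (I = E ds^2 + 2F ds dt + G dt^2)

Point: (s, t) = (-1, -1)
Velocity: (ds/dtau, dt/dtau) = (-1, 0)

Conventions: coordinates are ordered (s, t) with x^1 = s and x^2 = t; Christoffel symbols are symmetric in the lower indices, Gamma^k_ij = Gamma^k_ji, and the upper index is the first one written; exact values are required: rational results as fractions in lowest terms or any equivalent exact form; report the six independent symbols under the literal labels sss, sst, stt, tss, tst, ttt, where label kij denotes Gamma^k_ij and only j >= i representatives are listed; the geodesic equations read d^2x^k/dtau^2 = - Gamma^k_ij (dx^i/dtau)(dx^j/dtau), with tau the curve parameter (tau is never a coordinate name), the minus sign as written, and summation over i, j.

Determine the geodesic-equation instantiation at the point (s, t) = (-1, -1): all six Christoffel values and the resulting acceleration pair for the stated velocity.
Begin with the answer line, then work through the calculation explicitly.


Answer: Gamma_sss = -20/19, Gamma_sst = 15/38, Gamma_stt = 0, Gamma_tss = 12/19, Gamma_tst = -9/38, Gamma_ttt = 0; accelerations (d^2s/dtau^2, d^2t/dtau^2) = (20/19, -12/19)

E = 29/4, F = -15/4, G = 13/4 at the point
E_s = -20, E_t = 15/2, F_s = 39/4, F_t = -9/4, G_s = -9/2, G_t = 0
EG - F^2 = 19/2;  g^inv = (2/19) * [[13/4, 15/4], [15/4, 29/4]]
first-kind symbols [ij,l] = (1/2)(d_i g_jl + d_j g_il - d_l g_ij): [ss,s] = E_s/2 = -10, [ss,t] = F_s - E_t/2 = 6, [st,s] = E_t/2 = 15/4, [st,t] = G_s/2 = -9/4, [tt,s] = F_t - G_s/2 = 0, [tt,t] = G_t/2 = 0
Gamma^s_ij = (G*[ij,s] - F*[ij,t])/(EG - F^2), Gamma^t_ij = (E*[ij,t] - F*[ij,s])/(EG - F^2)
Gamma_sss = -20/19, Gamma_sst = 15/38, Gamma_stt = 0, Gamma_tss = 12/19, Gamma_tst = -9/38, Gamma_ttt = 0
d^2s/dtau^2 = -(Gamma_sss*(-1)^2 + 2*Gamma_sst*(-1)*(0) + Gamma_stt*(0)^2) = 20/19
d^2t/dtau^2 = -(Gamma_tss*(-1)^2 + 2*Gamma_tst*(-1)*(0) + Gamma_ttt*(0)^2) = -12/19


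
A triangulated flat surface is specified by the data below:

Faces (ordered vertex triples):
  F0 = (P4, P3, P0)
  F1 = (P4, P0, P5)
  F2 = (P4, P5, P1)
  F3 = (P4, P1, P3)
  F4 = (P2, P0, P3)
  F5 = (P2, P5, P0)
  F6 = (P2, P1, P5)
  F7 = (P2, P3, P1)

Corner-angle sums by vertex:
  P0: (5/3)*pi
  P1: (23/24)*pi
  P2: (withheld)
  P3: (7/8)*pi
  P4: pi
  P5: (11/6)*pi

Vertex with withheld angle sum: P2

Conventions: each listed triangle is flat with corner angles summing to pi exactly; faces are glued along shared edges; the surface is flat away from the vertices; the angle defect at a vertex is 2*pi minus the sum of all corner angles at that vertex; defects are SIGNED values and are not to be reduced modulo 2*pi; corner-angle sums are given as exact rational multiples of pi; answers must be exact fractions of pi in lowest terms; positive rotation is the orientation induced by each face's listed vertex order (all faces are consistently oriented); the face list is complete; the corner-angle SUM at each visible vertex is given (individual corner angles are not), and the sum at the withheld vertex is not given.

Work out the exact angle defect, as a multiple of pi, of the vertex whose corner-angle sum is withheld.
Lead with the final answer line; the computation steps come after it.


Answer: defect(P2) = pi/3

V = 6, E = 12, F = 8; chi = V - E + F = 2
Gauss-Bonnet: total defect = 2*pi*chi = 4*pi; visible defects sum to (11/3)*pi


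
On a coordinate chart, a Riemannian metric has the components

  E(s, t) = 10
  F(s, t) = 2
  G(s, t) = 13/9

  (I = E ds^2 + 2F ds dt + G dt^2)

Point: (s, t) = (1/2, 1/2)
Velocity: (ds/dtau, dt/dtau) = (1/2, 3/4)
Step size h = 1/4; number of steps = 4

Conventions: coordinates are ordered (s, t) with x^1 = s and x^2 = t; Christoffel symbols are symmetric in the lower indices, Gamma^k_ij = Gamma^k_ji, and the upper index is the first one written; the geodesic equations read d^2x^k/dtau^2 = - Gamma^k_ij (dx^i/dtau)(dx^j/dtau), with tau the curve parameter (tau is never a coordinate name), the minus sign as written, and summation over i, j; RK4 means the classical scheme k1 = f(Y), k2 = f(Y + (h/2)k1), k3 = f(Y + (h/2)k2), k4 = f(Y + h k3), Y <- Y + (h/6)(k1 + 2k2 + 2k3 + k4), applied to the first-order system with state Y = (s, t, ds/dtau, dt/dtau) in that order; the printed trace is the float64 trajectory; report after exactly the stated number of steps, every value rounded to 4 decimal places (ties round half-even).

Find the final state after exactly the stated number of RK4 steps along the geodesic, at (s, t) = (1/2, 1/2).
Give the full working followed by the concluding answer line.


f(Y) = (ds/dtau, dt/dtau, -Gamma^s_ij Y'^i Y'^j, -Gamma^t_ij Y'^i Y'^j) with the Gammas evaluated at the stage position; h = 0.250000; intermediate values shown to 6 dp
step 0: s = 0.5000, t = 0.5000, ds/dtau = 0.5000, dt/dtau = 0.7500
step 1:
  k1: at (s, t) = (0.500000, 0.500000), (ds/dtau, dt/dtau) = (0.500000, 0.750000); Gamma_sss = 0.000000, Gamma_sst = 0.000000, Gamma_stt = 0.000000, Gamma_tss = 0.000000, Gamma_tst = 0.000000, Gamma_ttt = 0.000000; k1 = (0.500000, 0.750000, 0.000000, 0.000000)
  k2: at (s, t) = (0.562500, 0.593750), (ds/dtau, dt/dtau) = (0.500000, 0.750000); Gamma_sss = 0.000000, Gamma_sst = 0.000000, Gamma_stt = 0.000000, Gamma_tss = 0.000000, Gamma_tst = 0.000000, Gamma_ttt = 0.000000; k2 = (0.500000, 0.750000, 0.000000, 0.000000)
  k3: at (s, t) = (0.562500, 0.593750), (ds/dtau, dt/dtau) = (0.500000, 0.750000); Gamma_sss = 0.000000, Gamma_sst = 0.000000, Gamma_stt = 0.000000, Gamma_tss = 0.000000, Gamma_tst = 0.000000, Gamma_ttt = 0.000000; k3 = (0.500000, 0.750000, 0.000000, 0.000000)
  k4: at (s, t) = (0.625000, 0.687500), (ds/dtau, dt/dtau) = (0.500000, 0.750000); Gamma_sss = 0.000000, Gamma_sst = 0.000000, Gamma_stt = 0.000000, Gamma_tss = 0.000000, Gamma_tst = 0.000000, Gamma_ttt = 0.000000; k4 = (0.500000, 0.750000, 0.000000, 0.000000)
  Y <- Y + (h/6)(k1 + 2k2 + 2k3 + k4): s = 0.6250, t = 0.6875, ds/dtau = 0.5000, dt/dtau = 0.7500
step 2:
  k1: at (s, t) = (0.625000, 0.687500), (ds/dtau, dt/dtau) = (0.500000, 0.750000); Gamma_sss = 0.000000, Gamma_sst = 0.000000, Gamma_stt = 0.000000, Gamma_tss = 0.000000, Gamma_tst = 0.000000, Gamma_ttt = 0.000000; k1 = (0.500000, 0.750000, 0.000000, 0.000000)
  k2: at (s, t) = (0.687500, 0.781250), (ds/dtau, dt/dtau) = (0.500000, 0.750000); Gamma_sss = 0.000000, Gamma_sst = 0.000000, Gamma_stt = 0.000000, Gamma_tss = 0.000000, Gamma_tst = 0.000000, Gamma_ttt = 0.000000; k2 = (0.500000, 0.750000, 0.000000, 0.000000)
  k3: at (s, t) = (0.687500, 0.781250), (ds/dtau, dt/dtau) = (0.500000, 0.750000); Gamma_sss = 0.000000, Gamma_sst = 0.000000, Gamma_stt = 0.000000, Gamma_tss = 0.000000, Gamma_tst = 0.000000, Gamma_ttt = 0.000000; k3 = (0.500000, 0.750000, 0.000000, 0.000000)
  k4: at (s, t) = (0.750000, 0.875000), (ds/dtau, dt/dtau) = (0.500000, 0.750000); Gamma_sss = 0.000000, Gamma_sst = 0.000000, Gamma_stt = 0.000000, Gamma_tss = 0.000000, Gamma_tst = 0.000000, Gamma_ttt = 0.000000; k4 = (0.500000, 0.750000, 0.000000, 0.000000)
  Y <- Y + (h/6)(k1 + 2k2 + 2k3 + k4): s = 0.7500, t = 0.8750, ds/dtau = 0.5000, dt/dtau = 0.7500
step 3:
  k1: at (s, t) = (0.750000, 0.875000), (ds/dtau, dt/dtau) = (0.500000, 0.750000); Gamma_sss = 0.000000, Gamma_sst = 0.000000, Gamma_stt = 0.000000, Gamma_tss = 0.000000, Gamma_tst = 0.000000, Gamma_ttt = 0.000000; k1 = (0.500000, 0.750000, 0.000000, 0.000000)
  k2: at (s, t) = (0.812500, 0.968750), (ds/dtau, dt/dtau) = (0.500000, 0.750000); Gamma_sss = 0.000000, Gamma_sst = 0.000000, Gamma_stt = 0.000000, Gamma_tss = 0.000000, Gamma_tst = 0.000000, Gamma_ttt = 0.000000; k2 = (0.500000, 0.750000, 0.000000, 0.000000)
  k3: at (s, t) = (0.812500, 0.968750), (ds/dtau, dt/dtau) = (0.500000, 0.750000); Gamma_sss = 0.000000, Gamma_sst = 0.000000, Gamma_stt = 0.000000, Gamma_tss = 0.000000, Gamma_tst = 0.000000, Gamma_ttt = 0.000000; k3 = (0.500000, 0.750000, 0.000000, 0.000000)
  k4: at (s, t) = (0.875000, 1.062500), (ds/dtau, dt/dtau) = (0.500000, 0.750000); Gamma_sss = 0.000000, Gamma_sst = 0.000000, Gamma_stt = 0.000000, Gamma_tss = 0.000000, Gamma_tst = 0.000000, Gamma_ttt = 0.000000; k4 = (0.500000, 0.750000, 0.000000, 0.000000)
  Y <- Y + (h/6)(k1 + 2k2 + 2k3 + k4): s = 0.8750, t = 1.0625, ds/dtau = 0.5000, dt/dtau = 0.7500
step 4:
  k1: at (s, t) = (0.875000, 1.062500), (ds/dtau, dt/dtau) = (0.500000, 0.750000); Gamma_sss = 0.000000, Gamma_sst = 0.000000, Gamma_stt = 0.000000, Gamma_tss = 0.000000, Gamma_tst = 0.000000, Gamma_ttt = 0.000000; k1 = (0.500000, 0.750000, 0.000000, 0.000000)
  k2: at (s, t) = (0.937500, 1.156250), (ds/dtau, dt/dtau) = (0.500000, 0.750000); Gamma_sss = 0.000000, Gamma_sst = 0.000000, Gamma_stt = 0.000000, Gamma_tss = 0.000000, Gamma_tst = 0.000000, Gamma_ttt = 0.000000; k2 = (0.500000, 0.750000, 0.000000, 0.000000)
  k3: at (s, t) = (0.937500, 1.156250), (ds/dtau, dt/dtau) = (0.500000, 0.750000); Gamma_sss = 0.000000, Gamma_sst = 0.000000, Gamma_stt = 0.000000, Gamma_tss = 0.000000, Gamma_tst = 0.000000, Gamma_ttt = 0.000000; k3 = (0.500000, 0.750000, 0.000000, 0.000000)
  k4: at (s, t) = (1.000000, 1.250000), (ds/dtau, dt/dtau) = (0.500000, 0.750000); Gamma_sss = 0.000000, Gamma_sst = 0.000000, Gamma_stt = 0.000000, Gamma_tss = 0.000000, Gamma_tst = 0.000000, Gamma_ttt = 0.000000; k4 = (0.500000, 0.750000, 0.000000, 0.000000)
  Y <- Y + (h/6)(k1 + 2k2 + 2k3 + k4): s = 1.0000, t = 1.2500, ds/dtau = 0.5000, dt/dtau = 0.7500

Answer: s = 1.0000, t = 1.2500, ds/dtau = 0.5000, dt/dtau = 0.7500


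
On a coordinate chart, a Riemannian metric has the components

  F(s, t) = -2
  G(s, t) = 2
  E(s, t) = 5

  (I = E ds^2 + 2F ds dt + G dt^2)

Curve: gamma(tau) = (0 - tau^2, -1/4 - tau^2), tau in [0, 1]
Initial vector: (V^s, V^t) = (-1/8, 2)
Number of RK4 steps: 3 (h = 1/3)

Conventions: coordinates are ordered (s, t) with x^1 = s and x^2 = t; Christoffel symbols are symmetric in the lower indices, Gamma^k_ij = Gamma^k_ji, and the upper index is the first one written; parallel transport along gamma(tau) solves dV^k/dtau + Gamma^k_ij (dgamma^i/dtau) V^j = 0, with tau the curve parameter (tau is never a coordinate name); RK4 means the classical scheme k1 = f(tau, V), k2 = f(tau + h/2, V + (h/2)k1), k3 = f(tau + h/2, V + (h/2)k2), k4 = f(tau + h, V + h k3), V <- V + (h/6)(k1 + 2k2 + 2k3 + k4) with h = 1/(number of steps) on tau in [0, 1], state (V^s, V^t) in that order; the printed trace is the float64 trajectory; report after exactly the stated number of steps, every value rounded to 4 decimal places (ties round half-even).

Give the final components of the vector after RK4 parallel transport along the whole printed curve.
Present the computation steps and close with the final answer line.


gamma'(tau) = (-2*tau, -2*tau); f(tau, V)^k = -Gamma^k_ij(gamma(tau)) gamma'^i(tau) V^j; h = 1/3; intermediate values shown to 6 dp
curve data and Christoffel symbols at the stage parameters:
  tau = 0.000000: gamma = (0.000000, -0.250000), gamma' = (0.000000, 0.000000); Gamma_sss = 0.000000, Gamma_sst = 0.000000, Gamma_stt = 0.000000, Gamma_tss = 0.000000, Gamma_tst = 0.000000, Gamma_ttt = 0.000000
  tau = 0.166667: gamma = (-0.027778, -0.277778), gamma' = (-0.333333, -0.333333); Gamma_sss = 0.000000, Gamma_sst = 0.000000, Gamma_stt = 0.000000, Gamma_tss = 0.000000, Gamma_tst = 0.000000, Gamma_ttt = 0.000000
  tau = 0.333333: gamma = (-0.111111, -0.361111), gamma' = (-0.666667, -0.666667); Gamma_sss = 0.000000, Gamma_sst = 0.000000, Gamma_stt = 0.000000, Gamma_tss = 0.000000, Gamma_tst = 0.000000, Gamma_ttt = 0.000000
  tau = 0.500000: gamma = (-0.250000, -0.500000), gamma' = (-1.000000, -1.000000); Gamma_sss = 0.000000, Gamma_sst = 0.000000, Gamma_stt = 0.000000, Gamma_tss = 0.000000, Gamma_tst = 0.000000, Gamma_ttt = 0.000000
  tau = 0.666667: gamma = (-0.444444, -0.694444), gamma' = (-1.333333, -1.333333); Gamma_sss = 0.000000, Gamma_sst = 0.000000, Gamma_stt = 0.000000, Gamma_tss = 0.000000, Gamma_tst = 0.000000, Gamma_ttt = 0.000000
  tau = 0.833333: gamma = (-0.694444, -0.944444), gamma' = (-1.666667, -1.666667); Gamma_sss = 0.000000, Gamma_sst = 0.000000, Gamma_stt = 0.000000, Gamma_tss = 0.000000, Gamma_tst = 0.000000, Gamma_ttt = 0.000000
  tau = 1.000000: gamma = (-1.000000, -1.250000), gamma' = (-2.000000, -2.000000); Gamma_sss = 0.000000, Gamma_sst = 0.000000, Gamma_stt = 0.000000, Gamma_tss = 0.000000, Gamma_tst = 0.000000, Gamma_ttt = 0.000000
step 0: V^s = -0.1250, V^t = 2.0000
step 1: k1 = (0.000000, 0.000000), k2 = (0.000000, 0.000000), k3 = (0.000000, 0.000000), k4 = (0.000000, 0.000000); V <- V + (h/6)(k1 + 2k2 + 2k3 + k4): V^s = -0.1250, V^t = 2.0000
step 2: k1 = (0.000000, 0.000000), k2 = (0.000000, 0.000000), k3 = (0.000000, 0.000000), k4 = (0.000000, 0.000000); V <- V + (h/6)(k1 + 2k2 + 2k3 + k4): V^s = -0.1250, V^t = 2.0000
step 3: k1 = (0.000000, 0.000000), k2 = (0.000000, 0.000000), k3 = (0.000000, 0.000000), k4 = (0.000000, 0.000000); V <- V + (h/6)(k1 + 2k2 + 2k3 + k4): V^s = -0.1250, V^t = 2.0000

Answer: V^s = -0.1250, V^t = 2.0000


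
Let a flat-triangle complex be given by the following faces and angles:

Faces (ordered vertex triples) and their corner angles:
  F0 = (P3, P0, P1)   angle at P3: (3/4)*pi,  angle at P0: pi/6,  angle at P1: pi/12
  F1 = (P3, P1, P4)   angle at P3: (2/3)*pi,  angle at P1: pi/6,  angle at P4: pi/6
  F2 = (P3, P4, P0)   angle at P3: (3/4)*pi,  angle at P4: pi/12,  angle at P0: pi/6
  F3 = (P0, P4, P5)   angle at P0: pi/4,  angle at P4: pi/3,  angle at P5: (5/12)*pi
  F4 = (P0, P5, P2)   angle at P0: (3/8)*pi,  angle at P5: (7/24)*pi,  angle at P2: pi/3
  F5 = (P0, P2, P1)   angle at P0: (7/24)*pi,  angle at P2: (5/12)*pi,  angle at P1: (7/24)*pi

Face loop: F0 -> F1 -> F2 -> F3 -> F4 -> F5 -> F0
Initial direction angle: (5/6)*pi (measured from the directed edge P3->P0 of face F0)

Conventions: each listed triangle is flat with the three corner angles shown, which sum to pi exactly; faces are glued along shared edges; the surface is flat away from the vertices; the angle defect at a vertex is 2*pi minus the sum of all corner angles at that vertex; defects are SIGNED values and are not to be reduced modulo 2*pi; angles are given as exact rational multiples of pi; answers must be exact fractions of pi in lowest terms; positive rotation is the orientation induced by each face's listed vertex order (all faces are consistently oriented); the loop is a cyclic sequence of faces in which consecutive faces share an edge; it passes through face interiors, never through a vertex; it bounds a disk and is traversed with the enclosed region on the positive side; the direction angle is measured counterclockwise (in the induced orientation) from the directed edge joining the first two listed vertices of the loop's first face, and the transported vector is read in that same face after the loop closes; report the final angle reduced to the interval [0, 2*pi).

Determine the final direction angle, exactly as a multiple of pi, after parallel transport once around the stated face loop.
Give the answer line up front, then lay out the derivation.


Answer: final direction angle = (17/12)*pi

enclosed vertex P0: corner angles sum to (5/4)*pi, defect = 2*pi - (5/4)*pi = (3/4)*pi
enclosed vertex P3: corner angles sum to (13/6)*pi, defect = 2*pi - (13/6)*pi = -pi/6
transport around the loop rotates by the sum of enclosed defects; add to the initial angle mod 2*pi
final angle = (5/6)*pi + (7/12)*pi = (17/12)*pi (mod 2*pi)


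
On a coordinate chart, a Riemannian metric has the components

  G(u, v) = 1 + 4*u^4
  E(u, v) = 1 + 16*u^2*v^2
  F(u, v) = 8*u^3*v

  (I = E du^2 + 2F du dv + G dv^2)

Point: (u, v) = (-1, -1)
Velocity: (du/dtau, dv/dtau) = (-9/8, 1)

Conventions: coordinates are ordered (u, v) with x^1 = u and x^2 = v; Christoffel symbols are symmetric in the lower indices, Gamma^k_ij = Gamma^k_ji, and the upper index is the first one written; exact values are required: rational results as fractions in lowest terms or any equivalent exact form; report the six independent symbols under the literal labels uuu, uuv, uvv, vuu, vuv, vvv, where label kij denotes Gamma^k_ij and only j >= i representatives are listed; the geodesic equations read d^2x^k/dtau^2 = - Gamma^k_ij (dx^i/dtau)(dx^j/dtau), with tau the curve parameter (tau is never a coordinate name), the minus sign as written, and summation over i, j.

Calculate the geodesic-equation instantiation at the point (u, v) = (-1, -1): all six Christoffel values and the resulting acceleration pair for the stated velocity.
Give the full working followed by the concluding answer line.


E = 17, F = 8, G = 5 at the point
E_u = -32, E_v = -32, F_u = -24, F_v = -8, G_u = -16, G_v = 0
EG - F^2 = 21;  g^inv = (1/21) * [[5, -8], [-8, 17]]
first-kind symbols [ij,l] = (1/2)(d_i g_jl + d_j g_il - d_l g_ij): [uu,u] = E_u/2 = -16, [uu,v] = F_u - E_v/2 = -8, [uv,u] = E_v/2 = -16, [uv,v] = G_u/2 = -8, [vv,u] = F_v - G_u/2 = 0, [vv,v] = G_v/2 = 0
Gamma^u_ij = (G*[ij,u] - F*[ij,v])/(EG - F^2), Gamma^v_ij = (E*[ij,v] - F*[ij,u])/(EG - F^2)
Gamma_uuu = -16/21, Gamma_uuv = -16/21, Gamma_uvv = 0, Gamma_vuu = -8/21, Gamma_vuv = -8/21, Gamma_vvv = 0
d^2u/dtau^2 = -(Gamma_uuu*(-9/8)^2 + 2*Gamma_uuv*(-9/8)*(1) + Gamma_uvv*(1)^2) = -3/4
d^2v/dtau^2 = -(Gamma_vuu*(-9/8)^2 + 2*Gamma_vuv*(-9/8)*(1) + Gamma_vvv*(1)^2) = -3/8

Answer: Gamma_uuu = -16/21, Gamma_uuv = -16/21, Gamma_uvv = 0, Gamma_vuu = -8/21, Gamma_vuv = -8/21, Gamma_vvv = 0; accelerations (d^2u/dtau^2, d^2v/dtau^2) = (-3/4, -3/8)


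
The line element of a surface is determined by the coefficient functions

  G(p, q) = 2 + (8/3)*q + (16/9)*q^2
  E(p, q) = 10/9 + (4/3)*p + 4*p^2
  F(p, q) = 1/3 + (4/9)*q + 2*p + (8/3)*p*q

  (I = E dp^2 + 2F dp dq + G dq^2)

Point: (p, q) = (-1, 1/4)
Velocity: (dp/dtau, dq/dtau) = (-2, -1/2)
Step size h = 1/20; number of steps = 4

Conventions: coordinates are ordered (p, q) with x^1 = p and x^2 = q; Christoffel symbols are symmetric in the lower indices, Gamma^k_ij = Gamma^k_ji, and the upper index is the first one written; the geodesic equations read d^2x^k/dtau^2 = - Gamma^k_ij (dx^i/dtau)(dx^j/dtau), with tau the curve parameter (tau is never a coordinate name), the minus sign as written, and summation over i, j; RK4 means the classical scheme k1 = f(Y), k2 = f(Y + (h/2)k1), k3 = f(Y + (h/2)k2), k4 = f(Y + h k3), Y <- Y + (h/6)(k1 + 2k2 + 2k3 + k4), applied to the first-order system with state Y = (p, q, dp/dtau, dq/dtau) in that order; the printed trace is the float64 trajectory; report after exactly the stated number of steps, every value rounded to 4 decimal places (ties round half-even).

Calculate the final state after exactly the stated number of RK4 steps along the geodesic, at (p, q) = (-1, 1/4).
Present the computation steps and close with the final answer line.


f(Y) = (dp/dtau, dq/dtau, -Gamma^p_ij Y'^i Y'^j, -Gamma^q_ij Y'^i Y'^j) with the Gammas evaluated at the stage position; h = 0.050000; intermediate values shown to 6 dp
step 0: p = -1.0000, q = 0.2500, dp/dtau = -2.0000, dq/dtau = -0.5000
step 1:
  k1: at (p, q) = (-1.000000, 0.250000), (dp/dtau, dq/dtau) = (-2.000000, -0.500000); Gamma_ppp = -0.600000, Gamma_ppq = 0.000000, Gamma_pqq = -0.400000, Gamma_qpp = 0.480000, Gamma_qpq = 0.000000, Gamma_qqq = 0.320000; k1 = (-2.000000, -0.500000, 2.500000, -2.000000)
  k2: at (p, q) = (-1.050000, 0.237500), (dp/dtau, dq/dtau) = (-1.937500, -0.550000); Gamma_ppp = -0.603501, Gamma_ppq = 0.000000, Gamma_pqq = -0.402334, Gamma_qpp = 0.449779, Gamma_qpq = 0.000000, Gamma_qqq = 0.299853; k2 = (-1.937500, -0.550000, 2.387194, -1.779135)
  k3: at (p, q) = (-1.048437, 0.236250), (dp/dtau, dq/dtau) = (-1.940320, -0.544478); Gamma_ppp = -0.604025, Gamma_ppq = 0.000000, Gamma_pqq = -0.402683, Gamma_qpp = 0.450396, Gamma_qpq = 0.000000, Gamma_qqq = 0.300264; k3 = (-1.940320, -0.544478, 2.393435, -1.784686)
  k4: at (p, q) = (-1.097016, 0.222776), (dp/dtau, dq/dtau) = (-1.880328, -0.589234); Gamma_ppp = -0.605647, Gamma_ppq = 0.000000, Gamma_pqq = -0.403765, Gamma_qpp = 0.422178, Gamma_qpq = 0.000000, Gamma_qqq = 0.281452; k4 = (-1.880328, -0.589234, 2.281532, -1.590385)
  Y <- Y + (h/6)(k1 + 2k2 + 2k3 + k4): p = -1.0970, q = 0.2227, dp/dtau = -1.8805, dq/dtau = -0.5893
step 2:
  k1: at (p, q) = (-1.096966, 0.222682), (dp/dtau, dq/dtau) = (-1.880477, -0.589317); Gamma_ppp = -0.605683, Gamma_ppq = 0.000000, Gamma_pqq = -0.403789, Gamma_qpp = 0.422184, Gamma_qpq = 0.000000, Gamma_qqq = 0.281456; k1 = (-1.880477, -0.589317, 2.282046, -1.590674)
  k2: at (p, q) = (-1.143978, 0.207949), (dp/dtau, dq/dtau) = (-1.823426, -0.629084); Gamma_ppp = -0.605901, Gamma_ppq = 0.000000, Gamma_pqq = -0.403934, Gamma_qpp = 0.395931, Gamma_qpq = 0.000000, Gamma_qqq = 0.263954; k2 = (-1.823426, -0.629084, 2.174403, -1.420882)
  k3: at (p, q) = (-1.142552, 0.206955), (dp/dtau, dq/dtau) = (-1.826117, -0.624839); Gamma_ppp = -0.606382, Gamma_ppq = 0.000000, Gamma_pqq = -0.404255, Gamma_qpp = 0.396413, Gamma_qpq = 0.000000, Gamma_qqq = 0.264275; k3 = (-1.826117, -0.624839, 2.179934, -1.425097)
  k4: at (p, q) = (-1.188272, 0.191440), (dp/dtau, dq/dtau) = (-1.771480, -0.660572); Gamma_ppp = -0.605363, Gamma_ppq = 0.000000, Gamma_pqq = -0.403575, Gamma_qpp = 0.371906, Gamma_qpq = 0.000000, Gamma_qqq = 0.247938; k4 = (-1.771480, -0.660572, 2.075815, -1.275284)
  Y <- Y + (h/6)(k1 + 2k2 + 2k3 + k4): p = -1.1882, q = 0.1914, dp/dtau = -1.7716, dq/dtau = -0.6606
step 3:
  k1: at (p, q) = (-1.188225, 0.191367), (dp/dtau, dq/dtau) = (-1.771589, -0.660633); Gamma_ppp = -0.605391, Gamma_ppq = 0.000000, Gamma_pqq = -0.403594, Gamma_qpp = 0.371912, Gamma_qpq = 0.000000, Gamma_qqq = 0.247942; k1 = (-1.771589, -0.660633, 2.076179, -1.275467)
  k2: at (p, q) = (-1.232515, 0.174851), (dp/dtau, dq/dtau) = (-1.719684, -0.692520); Gamma_ppp = -0.603474, Gamma_ppq = 0.000000, Gamma_pqq = -0.402316, Gamma_qpp = 0.349095, Gamma_qpq = 0.000000, Gamma_qqq = 0.232730; k2 = (-1.719684, -0.692520, 1.977606, -1.143998)
  k3: at (p, q) = (-1.231217, 0.174054), (dp/dtau, dq/dtau) = (-1.722149, -0.689233); Gamma_ppp = -0.603908, Gamma_ppq = 0.000000, Gamma_pqq = -0.402606, Gamma_qpp = 0.349471, Gamma_qpq = 0.000000, Gamma_qqq = 0.232981; k3 = (-1.722149, -0.689233, 1.982324, -1.147135)
  k4: at (p, q) = (-1.274333, 0.156906), (dp/dtau, dq/dtau) = (-1.672473, -0.717990); Gamma_ppp = -0.601185, Gamma_ppq = 0.000000, Gamma_pqq = -0.400790, Gamma_qpp = 0.328149, Gamma_qpq = 0.000000, Gamma_qqq = 0.218766; k4 = (-1.672473, -0.717990, 1.888226, -1.030662)
  Y <- Y + (h/6)(k1 + 2k2 + 2k3 + k4): p = -1.2743, q = 0.1568, dp/dtau = -1.6726, dq/dtau = -0.7180
step 4:
  k1: at (p, q) = (-1.274289, 0.156850), (dp/dtau, dq/dtau) = (-1.672553, -0.718036); Gamma_ppp = -0.601208, Gamma_ppq = 0.000000, Gamma_pqq = -0.400805, Gamma_qpp = 0.328153, Gamma_qpq = 0.000000, Gamma_qqq = 0.218769; k1 = (-1.672553, -0.718036, 1.888486, -1.030780)
  k2: at (p, q) = (-1.316103, 0.138899), (dp/dtau, dq/dtau) = (-1.625341, -0.743806); Gamma_ppp = -0.597924, Gamma_ppq = 0.000000, Gamma_pqq = -0.398616, Gamma_qpp = 0.308264, Gamma_qpq = 0.000000, Gamma_qqq = 0.205509; k2 = (-1.625341, -0.743806, 1.800090, -0.928048)
  k3: at (p, q) = (-1.314923, 0.138254), (dp/dtau, dq/dtau) = (-1.627551, -0.741237); Gamma_ppp = -0.598313, Gamma_ppq = 0.000000, Gamma_pqq = -0.398875, Gamma_qpp = 0.308557, Gamma_qpq = 0.000000, Gamma_qqq = 0.205705; k3 = (-1.627551, -0.741237, 1.804039, -0.930365)
  k4: at (p, q) = (-1.355667, 0.119788), (dp/dtau, dq/dtau) = (-1.582351, -0.764554); Gamma_ppp = -0.594513, Gamma_ppq = 0.000000, Gamma_pqq = -0.396342, Gamma_qpp = 0.289935, Gamma_qpq = 0.000000, Gamma_qqq = 0.193290; k4 = (-1.582351, -0.764554, 1.720241, -0.838937)
  Y <- Y + (h/6)(k1 + 2k2 + 2k3 + k4): p = -1.3556, q = 0.1197, dp/dtau = -1.5824, dq/dtau = -0.7646

Answer: p = -1.3556, q = 0.1197, dp/dtau = -1.5824, dq/dtau = -0.7646
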